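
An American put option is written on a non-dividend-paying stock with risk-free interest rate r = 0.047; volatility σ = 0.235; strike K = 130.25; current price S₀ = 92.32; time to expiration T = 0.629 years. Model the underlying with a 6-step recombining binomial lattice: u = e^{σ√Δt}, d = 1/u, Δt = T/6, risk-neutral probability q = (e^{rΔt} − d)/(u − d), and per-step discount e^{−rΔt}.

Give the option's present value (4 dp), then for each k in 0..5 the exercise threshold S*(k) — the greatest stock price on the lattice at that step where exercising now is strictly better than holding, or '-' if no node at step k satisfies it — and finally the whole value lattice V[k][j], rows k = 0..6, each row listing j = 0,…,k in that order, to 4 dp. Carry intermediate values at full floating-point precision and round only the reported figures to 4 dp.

price = 37.9300
boundary = 92.3200 99.6186 107.4942 99.6186 107.4942 115.9925
tree:
37.9300
44.6939 30.6314
50.9622 37.9300 22.7558
56.7713 44.6939 30.6314 15.1880
62.1547 50.9622 37.9300 22.7558 8.1619
67.1438 56.7713 44.6939 30.6314 14.2575 2.4633
71.7673 62.1547 50.9622 37.9300 22.7558 5.0874 0.0000

params: Δt=0.10483 u=1.07906 d=0.92673 q=0.51341 e^(-rΔt)=0.99508
t_6 payoffs: 71.7673 62.1547 50.9622 37.9300 22.7558 5.0874 0.0000
t_5: node(5,0) S=63.1062 payoff=67.1438 vs cont=66.5036 → 67.1438 [stop]  node(5,1) S=73.4787 payoff=56.7713 vs cont=56.1311 → 56.7713 [stop]  node(5,2) S=85.5561 payoff=44.6939 vs cont=44.0537 → 44.6939 [stop]  node(5,3) S=99.6186 payoff=30.6314 vs cont=29.9912 → 30.6314 [stop]  node(5,4) S=115.9925 payoff=14.2575 vs cont=13.6173 → 14.2575 [stop]  node(5,5) S=135.0577 payoff=0.0000 vs cont=2.4633 → 2.4633 [wait]  ⇒ S*(5)=115.9925
t_4: node(4,0) S=68.0953 payoff=62.1547 vs cont=61.5145 → 62.1547 [stop]  node(4,1) S=79.2878 payoff=50.9622 vs cont=50.3220 → 50.9622 [stop]  node(4,2) S=92.3200 payoff=37.9300 vs cont=37.2898 → 37.9300 [stop]  node(4,3) S=107.4942 payoff=22.7558 vs cont=22.1156 → 22.7558 [stop]  node(4,4) S=125.1626 payoff=5.0874 vs cont=8.1619 → 8.1619 [wait]  ⇒ S*(4)=107.4942
t_3: node(3,0) S=73.4787 payoff=56.7713 vs cont=56.1311 → 56.7713 [stop]  node(3,1) S=85.5561 payoff=44.6939 vs cont=44.0537 → 44.6939 [stop]  node(3,2) S=99.6186 payoff=30.6314 vs cont=29.9912 → 30.6314 [stop]  node(3,3) S=115.9925 payoff=14.2575 vs cont=15.1880 → 15.1880 [wait]  ⇒ S*(3)=99.6186
t_2: node(2,0) S=79.2878 payoff=50.9622 vs cont=50.3220 → 50.9622 [stop]  node(2,1) S=92.3200 payoff=37.9300 vs cont=37.2898 → 37.9300 [stop]  node(2,2) S=107.4942 payoff=22.7558 vs cont=22.5910 → 22.7558 [stop]  ⇒ S*(2)=107.4942
t_1: node(1,0) S=85.5561 payoff=44.6939 vs cont=44.0537 → 44.6939 [stop]  node(1,1) S=99.6186 payoff=30.6314 vs cont=29.9912 → 30.6314 [stop]  ⇒ S*(1)=99.6186
t_0: node(0,0) S=92.3200 payoff=37.9300 vs cont=37.2898 → 37.9300 [stop]  ⇒ S*(0)=92.3200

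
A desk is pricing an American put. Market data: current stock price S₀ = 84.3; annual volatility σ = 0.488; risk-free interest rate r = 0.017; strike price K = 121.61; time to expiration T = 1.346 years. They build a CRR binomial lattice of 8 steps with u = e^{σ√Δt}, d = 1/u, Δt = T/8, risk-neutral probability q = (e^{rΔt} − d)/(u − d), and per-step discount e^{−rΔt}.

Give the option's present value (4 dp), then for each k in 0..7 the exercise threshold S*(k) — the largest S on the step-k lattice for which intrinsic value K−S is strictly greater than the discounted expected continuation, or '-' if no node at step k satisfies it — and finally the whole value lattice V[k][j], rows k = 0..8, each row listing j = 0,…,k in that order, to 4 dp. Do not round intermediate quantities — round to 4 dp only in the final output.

Δt=0.16825, u=1.22161, d=0.81859, q=0.45723, disc=e^(-rΔt)=0.99714
k=8 terminal: V=max(K-S,0) → 104.6132 96.2451 83.7572 65.1211 37.3100 0.0000 0.0000 0.0000 0.0000
k=7: j=0 S=20.7635 intr=100.8465 cont=100.4992 V=100.8465[EX]; j=1 S=30.9860 intr=90.6240 cont=90.2767 V=90.6240[EX]; j=2 S=46.2413 intr=75.3687 cont=75.0213 V=75.3687[EX]; j=3 S=69.0073 intr=52.6027 cont=52.2553 V=52.6027[EX]; j=4 S=102.9817 intr=18.6283 cont=20.1929 V=20.1929[hold]; j=5 S=153.6826 intr=0.0000 cont=0.0000 V=0.0000[hold]; j=6 S=229.3452 intr=0.0000 cont=0.0000 V=0.0000[hold]; j=7 S=342.2586 intr=0.0000 cont=0.0000 V=0.0000[hold]  S*(7)=69.0073
k=6: j=0 S=25.3649 intr=96.2451 cont=95.8978 V=96.2451[EX]; j=1 S=37.8528 intr=83.7572 cont=83.4099 V=83.7572[EX]; j=2 S=56.4889 intr=65.1211 cont=64.7738 V=65.1211[EX]; j=3 S=84.3000 intr=37.3100 cont=37.6760 V=37.6760[hold]; j=4 S=125.8034 intr=0.0000 cont=10.9287 V=10.9287[hold]; j=5 S=187.7402 intr=0.0000 cont=0.0000 V=0.0000[hold]; j=6 S=280.1702 intr=0.0000 cont=0.0000 V=0.0000[hold]  S*(6)=56.4889
k=5: j=0 S=30.9860 intr=90.6240 cont=90.2767 V=90.6240[EX]; j=1 S=46.2413 intr=75.3687 cont=75.0213 V=75.3687[EX]; j=2 S=69.0073 intr=52.6027 cont=52.4222 V=52.6027[EX]; j=3 S=102.9817 intr=18.6283 cont=25.3736 V=25.3736[hold]; j=4 S=153.6826 intr=0.0000 cont=5.9148 V=5.9148[hold]; j=5 S=229.3452 intr=0.0000 cont=0.0000 V=0.0000[hold]  S*(5)=69.0073
k=4: j=0 S=37.8528 intr=83.7572 cont=83.4099 V=83.7572[EX]; j=1 S=56.4889 intr=65.1211 cont=64.7738 V=65.1211[EX]; j=2 S=84.3000 intr=37.3100 cont=40.0380 V=40.0380[hold]; j=3 S=125.8034 intr=0.0000 cont=16.4294 V=16.4294[hold]; j=4 S=187.7402 intr=0.0000 cont=3.2012 V=3.2012[hold]  S*(4)=56.4889
k=3: j=0 S=46.2413 intr=75.3687 cont=75.0213 V=75.3687[EX]; j=1 S=69.0073 intr=52.6027 cont=53.4991 V=53.4991[hold]; j=2 S=102.9817 intr=18.6283 cont=29.1599 V=29.1599[hold]; j=3 S=153.6826 intr=0.0000 cont=10.3514 V=10.3514[hold]  S*(3)=46.2413
k=2: j=0 S=56.4889 intr=65.1211 cont=65.1825 V=65.1825[hold]; j=1 S=84.3000 intr=37.3100 cont=42.2494 V=42.2494[hold]; j=2 S=125.8034 intr=0.0000 cont=20.5013 V=20.5013[hold]  S*(2)=-
k=1: j=0 S=69.0073 intr=52.6027 cont=54.5406 V=54.5406[hold]; j=1 S=102.9817 intr=18.6283 cont=32.2133 V=32.2133[hold]  S*(1)=-
k=0: j=0 S=84.3000 intr=37.3100 cont=44.2052 V=44.2052[hold]  S*(0)=-

price = 44.2052
boundary = - - - 46.2413 56.4889 69.0073 56.4889 69.0073
tree:
44.2052
54.5406 32.2133
65.1825 42.2494 20.5013
75.3687 53.4991 29.1599 10.3514
83.7572 65.1211 40.0380 16.4294 3.2012
90.6240 75.3687 52.6027 25.3736 5.9148 0.0000
96.2451 83.7572 65.1211 37.6760 10.9287 0.0000 0.0000
100.8465 90.6240 75.3687 52.6027 20.1929 0.0000 0.0000 0.0000
104.6132 96.2451 83.7572 65.1211 37.3100 0.0000 0.0000 0.0000 0.0000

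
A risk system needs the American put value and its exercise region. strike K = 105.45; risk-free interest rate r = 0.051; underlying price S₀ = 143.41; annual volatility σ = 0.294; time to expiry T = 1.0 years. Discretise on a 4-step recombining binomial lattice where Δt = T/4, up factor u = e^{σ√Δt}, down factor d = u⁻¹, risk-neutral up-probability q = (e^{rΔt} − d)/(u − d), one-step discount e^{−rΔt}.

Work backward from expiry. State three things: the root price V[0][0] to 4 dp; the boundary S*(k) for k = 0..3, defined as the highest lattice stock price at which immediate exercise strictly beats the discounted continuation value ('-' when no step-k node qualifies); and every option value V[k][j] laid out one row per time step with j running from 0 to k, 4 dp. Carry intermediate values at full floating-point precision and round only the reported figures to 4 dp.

Δt=0.25000, u=1.15835, d=0.86329, q=0.50680, disc=e^(-rΔt)=0.98733
k=4 terminal: V=max(K-S,0) → 25.7948 0.0000 0.0000 0.0000 0.0000
k=3: j=0 S=92.2689 intr=13.1811 cont=12.5607 V=13.1811[EX]; j=1 S=123.8050 intr=0.0000 cont=0.0000 V=0.0000[hold]; j=2 S=166.1195 intr=0.0000 cont=0.0000 V=0.0000[hold]; j=3 S=222.8965 intr=0.0000 cont=0.0000 V=0.0000[hold]  S*(3)=92.2689
k=2: j=0 S=106.8801 intr=0.0000 cont=6.4185 V=6.4185[hold]; j=1 S=143.4100 intr=0.0000 cont=0.0000 V=0.0000[hold]; j=2 S=192.4252 intr=0.0000 cont=0.0000 V=0.0000[hold]  S*(2)=-
k=1: j=0 S=123.8050 intr=0.0000 cont=3.1255 V=3.1255[hold]; j=1 S=166.1195 intr=0.0000 cont=0.0000 V=0.0000[hold]  S*(1)=-
k=0: j=0 S=143.4100 intr=0.0000 cont=1.5219 V=1.5219[hold]  S*(0)=-

price = 1.5219
boundary = - - - 92.2689
tree:
1.5219
3.1255 0.0000
6.4185 0.0000 0.0000
13.1811 0.0000 0.0000 0.0000
25.7948 0.0000 0.0000 0.0000 0.0000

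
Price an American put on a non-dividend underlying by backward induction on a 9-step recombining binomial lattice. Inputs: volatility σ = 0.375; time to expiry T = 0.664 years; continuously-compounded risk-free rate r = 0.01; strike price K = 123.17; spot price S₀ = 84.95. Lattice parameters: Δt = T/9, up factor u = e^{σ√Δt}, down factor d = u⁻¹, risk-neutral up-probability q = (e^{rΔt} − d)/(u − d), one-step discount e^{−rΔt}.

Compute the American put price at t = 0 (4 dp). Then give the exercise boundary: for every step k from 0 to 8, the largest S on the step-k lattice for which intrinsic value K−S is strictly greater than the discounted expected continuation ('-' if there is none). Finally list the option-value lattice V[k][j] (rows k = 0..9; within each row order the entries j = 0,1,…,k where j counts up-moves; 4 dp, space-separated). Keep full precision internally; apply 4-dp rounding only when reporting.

Δt=0.07378  u=1.10723  d=0.90316  q=0.47817  discount=0.99926
step 9 (expiry): payoffs max(K−S,0) = 89.2046 81.5301 72.1216 60.5873 46.4467 29.1112 7.8586 0.0000 0.0000 0.0000
step 8: (k=8,j=0): S=37.6074, (K−S)⁺=85.5626, hold=85.4718 ⇒ V=85.5626 exercise | (k=8,j=1): S=46.1048, (K−S)⁺=77.0652, hold=76.9744 ⇒ V=77.0652 exercise | (k=8,j=2): S=56.5221, (K−S)⁺=66.6479, hold=66.5571 ⇒ V=66.6479 exercise | (k=8,j=3): S=69.2932, (K−S)⁺=53.8768, hold=53.7859 ⇒ V=53.8768 exercise | (k=8,j=4): S=84.9500, (K−S)⁺=38.2200, hold=38.1292 ⇒ V=38.2200 exercise | (k=8,j=5): S=104.1444, (K−S)⁺=19.0256, hold=18.9348 ⇒ V=19.0256 exercise | (k=8,j=6): S=127.6757, (K−S)⁺=0.0000, hold=4.0978 ⇒ V=4.0978 continue | (k=8,j=7): S=156.5240, (K−S)⁺=0.0000, hold=0.0000 ⇒ V=0.0000 continue | (k=8,j=8): S=191.8905, (K−S)⁺=0.0000, hold=0.0000 ⇒ V=0.0000 continue  boundary S*=104.1444
step 7: (k=7,j=0): S=41.6399, (K−S)⁺=81.5301, hold=81.4393 ⇒ V=81.5301 exercise | (k=7,j=1): S=51.0484, (K−S)⁺=72.1216, hold=72.0308 ⇒ V=72.1216 exercise | (k=7,j=2): S=62.5827, (K−S)⁺=60.5873, hold=60.4964 ⇒ V=60.5873 exercise | (k=7,j=3): S=76.7233, (K−S)⁺=46.4467, hold=46.3559 ⇒ V=46.4467 exercise | (k=7,j=4): S=94.0588, (K−S)⁺=29.1112, hold=29.0203 ⇒ V=29.1112 exercise | (k=7,j=5): S=115.3114, (K−S)⁺=7.8586, hold=11.8788 ⇒ V=11.8788 continue | (k=7,j=6): S=141.3659, (K−S)⁺=0.0000, hold=2.1368 ⇒ V=2.1368 continue | (k=7,j=7): S=173.3074, (K−S)⁺=0.0000, hold=0.0000 ⇒ V=0.0000 continue  boundary S*=94.0588
step 6: (k=6,j=0): S=46.1048, (K−S)⁺=77.0652, hold=76.9744 ⇒ V=77.0652 exercise | (k=6,j=1): S=56.5221, (K−S)⁺=66.6479, hold=66.5571 ⇒ V=66.6479 exercise | (k=6,j=2): S=69.2932, (K−S)⁺=53.8768, hold=53.7859 ⇒ V=53.8768 exercise | (k=6,j=3): S=84.9500, (K−S)⁺=38.2200, hold=38.1292 ⇒ V=38.2200 exercise | (k=6,j=4): S=104.1444, (K−S)⁺=19.0256, hold=20.8557 ⇒ V=20.8557 continue | (k=6,j=5): S=127.6757, (K−S)⁺=0.0000, hold=7.2151 ⇒ V=7.2151 continue | (k=6,j=6): S=156.5240, (K−S)⁺=0.0000, hold=1.1142 ⇒ V=1.1142 continue  boundary S*=84.9500
step 5: (k=5,j=0): S=51.0484, (K−S)⁺=72.1216, hold=72.0308 ⇒ V=72.1216 exercise | (k=5,j=1): S=62.5827, (K−S)⁺=60.5873, hold=60.4964 ⇒ V=60.5873 exercise | (k=5,j=2): S=76.7233, (K−S)⁺=46.4467, hold=46.3559 ⇒ V=46.4467 exercise | (k=5,j=3): S=94.0588, (K−S)⁺=29.1112, hold=29.8948 ⇒ V=29.8948 continue | (k=5,j=4): S=115.3114, (K−S)⁺=7.8586, hold=14.3225 ⇒ V=14.3225 continue | (k=5,j=5): S=141.3659, (K−S)⁺=0.0000, hold=4.2946 ⇒ V=4.2946 continue  boundary S*=76.7233
step 4: (k=4,j=0): S=56.5221, (K−S)⁺=66.6479, hold=66.5571 ⇒ V=66.6479 exercise | (k=4,j=1): S=69.2932, (K−S)⁺=53.8768, hold=53.7859 ⇒ V=53.8768 exercise | (k=4,j=2): S=84.9500, (K−S)⁺=38.2200, hold=38.5036 ⇒ V=38.5036 continue | (k=4,j=3): S=104.1444, (K−S)⁺=19.0256, hold=22.4320 ⇒ V=22.4320 continue | (k=4,j=4): S=127.6757, (K−S)⁺=0.0000, hold=9.5204 ⇒ V=9.5204 continue  boundary S*=69.2932
step 3: (k=3,j=0): S=62.5827, (K−S)⁺=60.5873, hold=60.4964 ⇒ V=60.5873 exercise | (k=3,j=1): S=76.7233, (K−S)⁺=46.4467, hold=46.4914 ⇒ V=46.4914 continue | (k=3,j=2): S=94.0588, (K−S)⁺=29.1112, hold=30.7958 ⇒ V=30.7958 continue | (k=3,j=3): S=115.3114, (K−S)⁺=7.8586, hold=16.2460 ⇒ V=16.2460 continue  boundary S*=62.5827
step 2: (k=2,j=0): S=69.2932, (K−S)⁺=53.8768, hold=53.8073 ⇒ V=53.8768 exercise | (k=2,j=1): S=84.9500, (K−S)⁺=38.2200, hold=38.9574 ⇒ V=38.9574 continue | (k=2,j=2): S=104.1444, (K−S)⁺=19.0256, hold=23.8209 ⇒ V=23.8209 continue  boundary S*=69.2932
step 1: (k=1,j=0): S=76.7233, (K−S)⁺=46.4467, hold=46.7082 ⇒ V=46.7082 continue | (k=1,j=1): S=94.0588, (K−S)⁺=29.1112, hold=31.6961 ⇒ V=31.6961 continue  boundary S*=-
step 0: (k=0,j=0): S=84.9500, (K−S)⁺=38.2200, hold=39.5007 ⇒ V=39.5007 continue  boundary S*=-

price = 39.5007
boundary = - - 69.2932 62.5827 69.2932 76.7233 84.9500 94.0588 104.1444
tree:
39.5007
46.7082 31.6961
53.8768 38.9574 23.8209
60.5873 46.4914 30.7958 16.2460
66.6479 53.8768 38.5036 22.4320 9.5204
72.1216 60.5873 46.4467 29.8948 14.3225 4.2946
77.0652 66.6479 53.8768 38.2200 20.8557 7.2151 1.1142
81.5301 72.1216 60.5873 46.4467 29.1112 11.8788 2.1368 0.0000
85.5626 77.0652 66.6479 53.8768 38.2200 19.0256 4.0978 0.0000 0.0000
89.2046 81.5301 72.1216 60.5873 46.4467 29.1112 7.8586 0.0000 0.0000 0.0000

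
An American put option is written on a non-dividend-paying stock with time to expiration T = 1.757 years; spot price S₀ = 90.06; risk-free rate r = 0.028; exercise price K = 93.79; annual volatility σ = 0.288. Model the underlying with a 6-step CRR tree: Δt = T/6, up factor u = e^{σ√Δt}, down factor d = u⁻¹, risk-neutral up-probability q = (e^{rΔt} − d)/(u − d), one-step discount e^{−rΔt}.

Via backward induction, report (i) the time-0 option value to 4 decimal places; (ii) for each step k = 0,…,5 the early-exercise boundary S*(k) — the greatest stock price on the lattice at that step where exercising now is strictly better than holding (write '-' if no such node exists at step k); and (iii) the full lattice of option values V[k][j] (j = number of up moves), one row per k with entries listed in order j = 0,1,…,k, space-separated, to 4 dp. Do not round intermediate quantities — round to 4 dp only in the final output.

price = 13.8525
boundary = - - - 56.4260 65.9422 77.0633
tree:
13.8525
20.0833 7.5341
28.0416 12.0536 2.9087
37.3640 18.7118 5.2553 0.4901
45.5069 27.8478 9.4204 0.9641 0.0000
52.4747 37.3640 16.7267 1.8963 0.0000 0.0000
58.4369 45.5069 27.8478 3.7300 0.0000 0.0000 0.0000

params: Δt=0.29283 u=1.16865 d=0.85569 q=0.48742 e^(-rΔt)=0.99183
t_6 payoffs: 58.4369 45.5069 27.8478 3.7300 0.0000 0.0000 0.0000
t_5: node(5,0) S=41.3153 payoff=52.4747 vs cont=51.7088 → 52.4747 [stop]  node(5,1) S=56.4260 payoff=37.3640 vs cont=36.5981 → 37.3640 [stop]  node(5,2) S=77.0633 payoff=16.7267 vs cont=15.9608 → 16.7267 [stop]  node(5,3) S=105.2485 payoff=0.0000 vs cont=1.8963 → 1.8963 [wait]  node(5,4) S=143.7422 payoff=0.0000 vs cont=0.0000 → 0.0000 [wait]  node(5,5) S=196.3147 payoff=0.0000 vs cont=0.0000 → 0.0000 [wait]  ⇒ S*(5)=77.0633
t_4: node(4,0) S=48.2831 payoff=45.5069 vs cont=44.7410 → 45.5069 [stop]  node(4,1) S=65.9422 payoff=27.8478 vs cont=27.0819 → 27.8478 [stop]  node(4,2) S=90.0600 payoff=3.7300 vs cont=9.4204 → 9.4204 [wait]  node(4,3) S=122.9986 payoff=0.0000 vs cont=0.9641 → 0.9641 [wait]  node(4,4) S=167.9843 payoff=0.0000 vs cont=0.0000 → 0.0000 [wait]  ⇒ S*(4)=65.9422
t_3: node(3,0) S=56.4260 payoff=37.3640 vs cont=36.5981 → 37.3640 [stop]  node(3,1) S=77.0633 payoff=16.7267 vs cont=18.7118 → 18.7118 [wait]  node(3,2) S=105.2485 payoff=0.0000 vs cont=5.2553 → 5.2553 [wait]  node(3,3) S=143.7422 payoff=0.0000 vs cont=0.4901 → 0.4901 [wait]  ⇒ S*(3)=56.4260
t_2: node(2,0) S=65.9422 payoff=27.8478 vs cont=28.0416 → 28.0416 [wait]  node(2,1) S=90.0600 payoff=3.7300 vs cont=12.0536 → 12.0536 [wait]  node(2,2) S=122.9986 payoff=0.0000 vs cont=2.9087 → 2.9087 [wait]  ⇒ S*(2)=-
t_1: node(1,0) S=77.0633 payoff=16.7267 vs cont=20.0833 → 20.0833 [wait]  node(1,1) S=105.2485 payoff=0.0000 vs cont=7.5341 → 7.5341 [wait]  ⇒ S*(1)=-
t_0: node(0,0) S=90.0600 payoff=3.7300 vs cont=13.8525 → 13.8525 [wait]  ⇒ S*(0)=-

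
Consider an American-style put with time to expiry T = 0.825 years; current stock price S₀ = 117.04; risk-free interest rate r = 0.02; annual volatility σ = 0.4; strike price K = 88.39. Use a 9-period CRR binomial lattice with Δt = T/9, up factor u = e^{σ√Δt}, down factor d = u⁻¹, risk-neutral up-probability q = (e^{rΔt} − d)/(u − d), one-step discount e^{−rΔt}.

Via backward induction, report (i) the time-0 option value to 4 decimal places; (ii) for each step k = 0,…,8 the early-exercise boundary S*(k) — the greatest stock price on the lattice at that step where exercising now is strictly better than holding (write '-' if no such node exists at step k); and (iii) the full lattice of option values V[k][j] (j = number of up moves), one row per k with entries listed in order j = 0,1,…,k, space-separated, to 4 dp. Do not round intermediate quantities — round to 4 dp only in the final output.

Δt=0.09167  u=1.12874  d=0.88594  q=0.47732  discount=0.99817
step 9 (expiry): payoffs max(K−S,0) = 49.0374 38.2523 24.5113 7.0045 0.0000 0.0000 0.0000 0.0000 0.0000 0.0000
step 8: (k=8,j=0): S=44.4190, (K−S)⁺=43.9710, hold=43.8091 ⇒ V=43.9710 exercise | (k=8,j=1): S=56.5927, (K−S)⁺=31.7973, hold=31.6354 ⇒ V=31.7973 exercise | (k=8,j=2): S=72.1027, (K−S)⁺=16.2873, hold=16.1254 ⇒ V=16.2873 exercise | (k=8,j=3): S=91.8635, (K−S)⁺=0.0000, hold=3.6544 ⇒ V=3.6544 continue | (k=8,j=4): S=117.0400, (K−S)⁺=0.0000, hold=0.0000 ⇒ V=0.0000 continue | (k=8,j=5): S=149.1165, (K−S)⁺=0.0000, hold=0.0000 ⇒ V=0.0000 continue | (k=8,j=6): S=189.9840, (K−S)⁺=0.0000, hold=0.0000 ⇒ V=0.0000 continue | (k=8,j=7): S=242.0518, (K−S)⁺=0.0000, hold=0.0000 ⇒ V=0.0000 continue | (k=8,j=8): S=308.3896, (K−S)⁺=0.0000, hold=0.0000 ⇒ V=0.0000 continue  boundary S*=72.1027
step 7: (k=7,j=0): S=50.1377, (K−S)⁺=38.2523, hold=38.0904 ⇒ V=38.2523 exercise | (k=7,j=1): S=63.8787, (K−S)⁺=24.5113, hold=24.3494 ⇒ V=24.5113 exercise | (k=7,j=2): S=81.3855, (K−S)⁺=7.0045, hold=10.2386 ⇒ V=10.2386 continue | (k=7,j=3): S=103.6904, (K−S)⁺=0.0000, hold=1.9066 ⇒ V=1.9066 continue | (k=7,j=4): S=132.1083, (K−S)⁺=0.0000, hold=0.0000 ⇒ V=0.0000 continue | (k=7,j=5): S=168.3144, (K−S)⁺=0.0000, hold=0.0000 ⇒ V=0.0000 continue | (k=7,j=6): S=214.4434, (K−S)⁺=0.0000, hold=0.0000 ⇒ V=0.0000 continue | (k=7,j=7): S=273.2147, (K−S)⁺=0.0000, hold=0.0000 ⇒ V=0.0000 continue  boundary S*=63.8787
step 6: (k=6,j=0): S=56.5927, (K−S)⁺=31.7973, hold=31.6354 ⇒ V=31.7973 exercise | (k=6,j=1): S=72.1027, (K−S)⁺=16.2873, hold=17.6663 ⇒ V=17.6663 continue | (k=6,j=2): S=91.8635, (K−S)⁺=0.0000, hold=6.2501 ⇒ V=6.2501 continue | (k=6,j=3): S=117.0400, (K−S)⁺=0.0000, hold=0.9947 ⇒ V=0.9947 continue | (k=6,j=4): S=149.1165, (K−S)⁺=0.0000, hold=0.0000 ⇒ V=0.0000 continue | (k=6,j=5): S=189.9840, (K−S)⁺=0.0000, hold=0.0000 ⇒ V=0.0000 continue | (k=6,j=6): S=242.0518, (K−S)⁺=0.0000, hold=0.0000 ⇒ V=0.0000 continue  boundary S*=56.5927
step 5: (k=5,j=0): S=63.8787, (K−S)⁺=24.5113, hold=25.0064 ⇒ V=25.0064 continue | (k=5,j=1): S=81.3855, (K−S)⁺=7.0045, hold=12.1948 ⇒ V=12.1948 continue | (k=5,j=2): S=103.6904, (K−S)⁺=0.0000, hold=3.7348 ⇒ V=3.7348 continue | (k=5,j=3): S=132.1083, (K−S)⁺=0.0000, hold=0.5190 ⇒ V=0.5190 continue | (k=5,j=4): S=168.3144, (K−S)⁺=0.0000, hold=0.0000 ⇒ V=0.0000 continue | (k=5,j=5): S=214.4434, (K−S)⁺=0.0000, hold=0.0000 ⇒ V=0.0000 continue  boundary S*=-
step 4: (k=4,j=0): S=72.1027, (K−S)⁺=16.2873, hold=18.8566 ⇒ V=18.8566 continue | (k=4,j=1): S=91.8635, (K−S)⁺=0.0000, hold=8.1417 ⇒ V=8.1417 continue | (k=4,j=2): S=117.0400, (K−S)⁺=0.0000, hold=2.1958 ⇒ V=2.1958 continue | (k=4,j=3): S=149.1165, (K−S)⁺=0.0000, hold=0.2708 ⇒ V=0.2708 continue | (k=4,j=4): S=189.9840, (K−S)⁺=0.0000, hold=0.0000 ⇒ V=0.0000 continue  boundary S*=-
step 3: (k=3,j=0): S=81.3855, (K−S)⁺=7.0045, hold=13.7170 ⇒ V=13.7170 continue | (k=3,j=1): S=103.6904, (K−S)⁺=0.0000, hold=5.2939 ⇒ V=5.2939 continue | (k=3,j=2): S=132.1083, (K−S)⁺=0.0000, hold=1.2746 ⇒ V=1.2746 continue | (k=3,j=3): S=168.3144, (K−S)⁺=0.0000, hold=0.1413 ⇒ V=0.1413 continue  boundary S*=-
step 2: (k=2,j=0): S=91.8635, (K−S)⁺=0.0000, hold=9.6787 ⇒ V=9.6787 continue | (k=2,j=1): S=117.0400, (K−S)⁺=0.0000, hold=3.3692 ⇒ V=3.3692 continue | (k=2,j=2): S=149.1165, (K−S)⁺=0.0000, hold=0.7323 ⇒ V=0.7323 continue  boundary S*=-
step 1: (k=1,j=0): S=103.6904, (K−S)⁺=0.0000, hold=6.6549 ⇒ V=6.6549 continue | (k=1,j=1): S=132.1083, (K−S)⁺=0.0000, hold=2.1067 ⇒ V=2.1067 continue  boundary S*=-
step 0: (k=0,j=0): S=117.0400, (K−S)⁺=0.0000, hold=4.4757 ⇒ V=4.4757 continue  boundary S*=-

price = 4.4757
boundary = - - - - - - 56.5927 63.8787 72.1027
tree:
4.4757
6.6549 2.1067
9.6787 3.3692 0.7323
13.7170 5.2939 1.2746 0.1413
18.8566 8.1417 2.1958 0.2708 0.0000
25.0064 12.1948 3.7348 0.5190 0.0000 0.0000
31.7973 17.6663 6.2501 0.9947 0.0000 0.0000 0.0000
38.2523 24.5113 10.2386 1.9066 0.0000 0.0000 0.0000 0.0000
43.9710 31.7973 16.2873 3.6544 0.0000 0.0000 0.0000 0.0000 0.0000
49.0374 38.2523 24.5113 7.0045 0.0000 0.0000 0.0000 0.0000 0.0000 0.0000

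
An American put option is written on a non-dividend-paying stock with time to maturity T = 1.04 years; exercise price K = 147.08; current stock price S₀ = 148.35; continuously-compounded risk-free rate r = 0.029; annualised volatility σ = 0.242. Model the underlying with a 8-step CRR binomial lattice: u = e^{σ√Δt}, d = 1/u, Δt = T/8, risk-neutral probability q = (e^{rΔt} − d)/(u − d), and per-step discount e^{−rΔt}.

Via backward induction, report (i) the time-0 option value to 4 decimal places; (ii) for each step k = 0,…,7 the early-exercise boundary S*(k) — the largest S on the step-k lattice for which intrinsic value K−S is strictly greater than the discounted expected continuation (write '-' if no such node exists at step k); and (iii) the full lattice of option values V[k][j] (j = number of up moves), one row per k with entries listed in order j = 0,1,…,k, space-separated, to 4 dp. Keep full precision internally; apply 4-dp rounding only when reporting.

Δt=0.13000  u=1.09117  d=0.91644  q=0.49982  discount=0.99624
step 8 (expiry): payoffs max(K−S,0) = 73.2666 59.1933 42.4367 22.4854 0.0000 0.0000 0.0000 0.0000 0.0000
step 7: (k=7,j=0): S=80.5432, (K−S)⁺=66.5368, hold=65.9833 ⇒ V=66.5368 exercise | (k=7,j=1): S=95.8997, (K−S)⁺=51.1803, hold=50.6269 ⇒ V=51.1803 exercise | (k=7,j=2): S=114.1840, (K−S)⁺=32.8960, hold=32.3425 ⇒ V=32.8960 exercise | (k=7,j=3): S=135.9545, (K−S)⁺=11.1255, hold=11.2045 ⇒ V=11.2045 continue | (k=7,j=4): S=161.8757, (K−S)⁺=0.0000, hold=0.0000 ⇒ V=0.0000 continue | (k=7,j=5): S=192.7391, (K−S)⁺=0.0000, hold=0.0000 ⇒ V=0.0000 continue | (k=7,j=6): S=229.4869, (K−S)⁺=0.0000, hold=0.0000 ⇒ V=0.0000 continue | (k=7,j=7): S=273.2411, (K−S)⁺=0.0000, hold=0.0000 ⇒ V=0.0000 continue  boundary S*=114.1840
step 6: (k=6,j=0): S=87.8867, (K−S)⁺=59.1933, hold=58.6399 ⇒ V=59.1933 exercise | (k=6,j=1): S=104.6433, (K−S)⁺=42.4367, hold=41.8833 ⇒ V=42.4367 exercise | (k=6,j=2): S=124.5946, (K−S)⁺=22.4854, hold=21.9712 ⇒ V=22.4854 exercise | (k=6,j=3): S=148.3500, (K−S)⁺=0.0000, hold=5.5832 ⇒ V=5.5832 continue | (k=6,j=4): S=176.6346, (K−S)⁺=0.0000, hold=0.0000 ⇒ V=0.0000 continue | (k=6,j=5): S=210.3119, (K−S)⁺=0.0000, hold=0.0000 ⇒ V=0.0000 continue | (k=6,j=6): S=250.4102, (K−S)⁺=0.0000, hold=0.0000 ⇒ V=0.0000 continue  boundary S*=124.5946
step 5: (k=5,j=0): S=95.8997, (K−S)⁺=51.1803, hold=50.6269 ⇒ V=51.1803 exercise | (k=5,j=1): S=114.1840, (K−S)⁺=32.8960, hold=32.3425 ⇒ V=32.8960 exercise | (k=5,j=2): S=135.9545, (K−S)⁺=11.1255, hold=13.9845 ⇒ V=13.9845 continue | (k=5,j=3): S=161.8757, (K−S)⁺=0.0000, hold=2.7821 ⇒ V=2.7821 continue | (k=5,j=4): S=192.7391, (K−S)⁺=0.0000, hold=0.0000 ⇒ V=0.0000 continue | (k=5,j=5): S=229.4869, (K−S)⁺=0.0000, hold=0.0000 ⇒ V=0.0000 continue  boundary S*=114.1840
step 4: (k=4,j=0): S=104.6433, (K−S)⁺=42.4367, hold=41.8833 ⇒ V=42.4367 exercise | (k=4,j=1): S=124.5946, (K−S)⁺=22.4854, hold=23.3555 ⇒ V=23.3555 continue | (k=4,j=2): S=148.3500, (K−S)⁺=0.0000, hold=8.3538 ⇒ V=8.3538 continue | (k=4,j=3): S=176.6346, (K−S)⁺=0.0000, hold=1.3863 ⇒ V=1.3863 continue | (k=4,j=4): S=210.3119, (K−S)⁺=0.0000, hold=0.0000 ⇒ V=0.0000 continue  boundary S*=104.6433
step 3: (k=3,j=0): S=114.1840, (K−S)⁺=32.8960, hold=32.7758 ⇒ V=32.8960 exercise | (k=3,j=1): S=135.9545, (K−S)⁺=11.1255, hold=15.7977 ⇒ V=15.7977 continue | (k=3,j=2): S=161.8757, (K−S)⁺=0.0000, hold=4.8530 ⇒ V=4.8530 continue | (k=3,j=3): S=192.7391, (K−S)⁺=0.0000, hold=0.6908 ⇒ V=0.6908 continue  boundary S*=114.1840
step 2: (k=2,j=0): S=124.5946, (K−S)⁺=22.4854, hold=24.2584 ⇒ V=24.2584 continue | (k=2,j=1): S=148.3500, (K−S)⁺=0.0000, hold=10.2885 ⇒ V=10.2885 continue | (k=2,j=2): S=176.6346, (K−S)⁺=0.0000, hold=2.7622 ⇒ V=2.7622 continue  boundary S*=-
step 1: (k=1,j=0): S=135.9545, (K−S)⁺=11.1255, hold=17.2110 ⇒ V=17.2110 continue | (k=1,j=1): S=161.8757, (K−S)⁺=0.0000, hold=6.5022 ⇒ V=6.5022 continue  boundary S*=-
step 0: (k=0,j=0): S=148.3500, (K−S)⁺=0.0000, hold=11.8139 ⇒ V=11.8139 continue  boundary S*=-

price = 11.8139
boundary = - - - 114.1840 104.6433 114.1840 124.5946 114.1840
tree:
11.8139
17.2110 6.5022
24.2584 10.2885 2.7622
32.8960 15.7977 4.8530 0.6908
42.4367 23.3555 8.3538 1.3863 0.0000
51.1803 32.8960 13.9845 2.7821 0.0000 0.0000
59.1933 42.4367 22.4854 5.5832 0.0000 0.0000 0.0000
66.5368 51.1803 32.8960 11.2045 0.0000 0.0000 0.0000 0.0000
73.2666 59.1933 42.4367 22.4854 0.0000 0.0000 0.0000 0.0000 0.0000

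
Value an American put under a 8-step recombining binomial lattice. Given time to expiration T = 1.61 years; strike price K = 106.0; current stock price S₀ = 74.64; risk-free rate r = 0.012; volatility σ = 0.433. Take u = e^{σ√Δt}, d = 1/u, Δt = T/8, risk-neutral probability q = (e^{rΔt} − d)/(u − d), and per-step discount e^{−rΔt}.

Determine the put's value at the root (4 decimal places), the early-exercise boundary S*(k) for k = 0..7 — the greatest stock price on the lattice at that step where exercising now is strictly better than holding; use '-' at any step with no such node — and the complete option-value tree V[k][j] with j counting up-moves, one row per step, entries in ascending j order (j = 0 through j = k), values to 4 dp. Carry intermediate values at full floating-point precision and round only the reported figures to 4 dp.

params: Δt=0.20125 u=1.21440 d=0.82345 q=0.45778 e^(-rΔt)=0.99759
t_8 payoffs: 90.2208 82.7294 71.6815 55.3884 31.3600 0.0000 0.0000 0.0000 0.0000
t_7: node(7,0) S=19.1623 payoff=86.8377 vs cont=86.5821 → 86.8377 [stop]  node(7,1) S=28.2597 payoff=77.7403 vs cont=77.4846 → 77.7403 [stop]  node(7,2) S=41.6763 payoff=64.3237 vs cont=64.0680 → 64.3237 [stop]  node(7,3) S=61.4626 payoff=44.5374 vs cont=44.2817 → 44.5374 [stop]  node(7,4) S=90.6426 payoff=15.3574 vs cont=16.9632 → 16.9632 [wait]  node(7,5) S=133.6761 payoff=0.0000 vs cont=0.0000 → 0.0000 [wait]  node(7,6) S=197.1402 payoff=0.0000 vs cont=0.0000 → 0.0000 [wait]  node(7,7) S=290.7345 payoff=0.0000 vs cont=0.0000 → 0.0000 [wait]  ⇒ S*(7)=61.4626
t_6: node(6,0) S=23.2706 payoff=82.7294 vs cont=82.4737 → 82.7294 [stop]  node(6,1) S=34.3185 payoff=71.6815 vs cont=71.4258 → 71.6815 [stop]  node(6,2) S=50.6116 payoff=55.3884 vs cont=55.1327 → 55.3884 [stop]  node(6,3) S=74.6400 payoff=31.3600 vs cont=31.8376 → 31.8376 [wait]  node(6,4) S=110.0761 payoff=0.0000 vs cont=9.1757 → 9.1757 [wait]  node(6,5) S=162.3358 payoff=0.0000 vs cont=0.0000 → 0.0000 [wait]  node(6,6) S=239.4064 payoff=0.0000 vs cont=0.0000 → 0.0000 [wait]  ⇒ S*(6)=50.6116
t_5: node(5,0) S=28.2597 payoff=77.7403 vs cont=77.4846 → 77.7403 [stop]  node(5,1) S=41.6763 payoff=64.3237 vs cont=64.0680 → 64.3237 [stop]  node(5,2) S=61.4626 payoff=44.5374 vs cont=44.4998 → 44.5374 [stop]  node(5,3) S=90.6426 payoff=15.3574 vs cont=21.4118 → 21.4118 [wait]  node(5,4) S=133.6761 payoff=0.0000 vs cont=4.9633 → 4.9633 [wait]  node(5,5) S=197.1402 payoff=0.0000 vs cont=0.0000 → 0.0000 [wait]  ⇒ S*(5)=61.4626
t_4: node(4,0) S=34.3185 payoff=71.6815 vs cont=71.4258 → 71.6815 [stop]  node(4,1) S=50.6116 payoff=55.3884 vs cont=55.1327 → 55.3884 [stop]  node(4,2) S=74.6400 payoff=31.3600 vs cont=33.8692 → 33.8692 [wait]  node(4,3) S=110.0761 payoff=0.0000 vs cont=13.8486 → 13.8486 [wait]  node(4,4) S=162.3358 payoff=0.0000 vs cont=2.6847 → 2.6847 [wait]  ⇒ S*(4)=50.6116
t_3: node(3,0) S=41.6763 payoff=64.3237 vs cont=64.0680 → 64.3237 [stop]  node(3,1) S=61.4626 payoff=44.5374 vs cont=45.4276 → 45.4276 [wait]  node(3,2) S=90.6426 payoff=15.3574 vs cont=24.6447 → 24.6447 [wait]  node(3,3) S=133.6761 payoff=0.0000 vs cont=8.7170 → 8.7170 [wait]  ⇒ S*(3)=41.6763
t_2: node(2,0) S=50.6116 payoff=55.3884 vs cont=55.5392 → 55.5392 [wait]  node(2,1) S=74.6400 payoff=31.3600 vs cont=35.8270 → 35.8270 [wait]  node(2,2) S=110.0761 payoff=0.0000 vs cont=17.3115 → 17.3115 [wait]  ⇒ S*(2)=-
t_1: node(1,0) S=61.4626 payoff=44.5374 vs cont=46.4033 → 46.4033 [wait]  node(1,1) S=90.6426 payoff=15.3574 vs cont=27.2851 → 27.2851 [wait]  ⇒ S*(1)=-
t_0: node(0,0) S=74.6400 payoff=31.3600 vs cont=37.5606 → 37.5606 [wait]  ⇒ S*(0)=-

price = 37.5606
boundary = - - - 41.6763 50.6116 61.4626 50.6116 61.4626
tree:
37.5606
46.4033 27.2851
55.5392 35.8270 17.3115
64.3237 45.4276 24.6447 8.7170
71.6815 55.3884 33.8692 13.8486 2.6847
77.7403 64.3237 44.5374 21.4118 4.9633 0.0000
82.7294 71.6815 55.3884 31.8376 9.1757 0.0000 0.0000
86.8377 77.7403 64.3237 44.5374 16.9632 0.0000 0.0000 0.0000
90.2208 82.7294 71.6815 55.3884 31.3600 0.0000 0.0000 0.0000 0.0000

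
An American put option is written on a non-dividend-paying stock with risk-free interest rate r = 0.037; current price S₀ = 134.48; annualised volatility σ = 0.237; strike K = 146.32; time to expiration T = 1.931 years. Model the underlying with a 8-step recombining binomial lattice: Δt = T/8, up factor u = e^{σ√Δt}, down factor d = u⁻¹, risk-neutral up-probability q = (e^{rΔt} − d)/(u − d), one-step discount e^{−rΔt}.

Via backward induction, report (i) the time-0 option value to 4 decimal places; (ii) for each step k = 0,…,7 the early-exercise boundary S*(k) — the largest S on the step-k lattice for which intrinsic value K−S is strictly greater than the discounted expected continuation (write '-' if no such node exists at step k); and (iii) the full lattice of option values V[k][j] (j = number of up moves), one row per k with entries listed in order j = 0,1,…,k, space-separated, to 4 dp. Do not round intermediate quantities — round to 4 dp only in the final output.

params: Δt=0.24138 u=1.12349 d=0.89009 q=0.50936 e^(-rΔt)=0.99111
t_8 payoffs: 93.3401 79.4475 61.9119 39.7780 11.8400 0.0000 0.0000 0.0000 0.0000
t_7: node(7,0) S=59.5222 payoff=86.7978 vs cont=85.4968 → 86.7978 [stop]  node(7,1) S=75.1304 payoff=71.1896 vs cont=69.8886 → 71.1896 [stop]  node(7,2) S=94.8315 payoff=51.4885 vs cont=50.1875 → 51.4885 [stop]  node(7,3) S=119.6987 payoff=26.6213 vs cont=25.3204 → 26.6213 [stop]  node(7,4) S=151.0866 payoff=0.0000 vs cont=5.7575 → 5.7575 [wait]  node(7,5) S=190.7053 payoff=0.0000 vs cont=0.0000 → 0.0000 [wait]  node(7,6) S=240.7130 payoff=0.0000 vs cont=0.0000 → 0.0000 [wait]  node(7,7) S=303.8339 payoff=0.0000 vs cont=0.0000 → 0.0000 [wait]  ⇒ S*(7)=119.6987
t_6: node(6,0) S=66.8725 payoff=79.4475 vs cont=78.1465 → 79.4475 [stop]  node(6,1) S=84.4081 payoff=61.9119 vs cont=60.6109 → 61.9119 [stop]  node(6,2) S=106.5420 payoff=39.7780 vs cont=38.4770 → 39.7780 [stop]  node(6,3) S=134.4800 payoff=11.8400 vs cont=15.8520 → 15.8520 [wait]  node(6,4) S=169.7440 payoff=0.0000 vs cont=2.7998 → 2.7998 [wait]  node(6,5) S=214.2551 payoff=0.0000 vs cont=0.0000 → 0.0000 [wait]  node(6,6) S=270.4381 payoff=0.0000 vs cont=0.0000 → 0.0000 [wait]  ⇒ S*(6)=106.5420
t_5: node(5,0) S=75.1304 payoff=71.1896 vs cont=69.8886 → 71.1896 [stop]  node(5,1) S=94.8315 payoff=51.4885 vs cont=50.1875 → 51.4885 [stop]  node(5,2) S=119.6987 payoff=26.6213 vs cont=27.3457 → 27.3457 [wait]  node(5,3) S=151.0866 payoff=0.0000 vs cont=9.1219 → 9.1219 [wait]  node(5,4) S=190.7053 payoff=0.0000 vs cont=1.3615 → 1.3615 [wait]  node(5,5) S=240.7130 payoff=0.0000 vs cont=0.0000 → 0.0000 [wait]  ⇒ S*(5)=94.8315
t_4: node(4,0) S=84.4081 payoff=61.9119 vs cont=60.6109 → 61.9119 [stop]  node(4,1) S=106.5420 payoff=39.7780 vs cont=38.8427 → 39.7780 [stop]  node(4,2) S=134.4800 payoff=11.8400 vs cont=17.9027 → 17.9027 [wait]  node(4,3) S=169.7440 payoff=0.0000 vs cont=5.1231 → 5.1231 [wait]  node(4,4) S=214.2551 payoff=0.0000 vs cont=0.6621 → 0.6621 [wait]  ⇒ S*(4)=106.5420
t_3: node(3,0) S=94.8315 payoff=51.4885 vs cont=50.1875 → 51.4885 [stop]  node(3,1) S=119.6987 payoff=26.6213 vs cont=28.3810 → 28.3810 [wait]  node(3,2) S=151.0866 payoff=0.0000 vs cont=11.2920 → 11.2920 [wait]  node(3,3) S=190.7053 payoff=0.0000 vs cont=2.8255 → 2.8255 [wait]  ⇒ S*(3)=94.8315
t_2: node(2,0) S=106.5420 payoff=39.7780 vs cont=39.3653 → 39.7780 [stop]  node(2,1) S=134.4800 payoff=11.8400 vs cont=19.5016 → 19.5016 [wait]  node(2,2) S=169.7440 payoff=0.0000 vs cont=6.9174 → 6.9174 [wait]  ⇒ S*(2)=106.5420
t_1: node(1,0) S=119.6987 payoff=26.6213 vs cont=29.1882 → 29.1882 [wait]  node(1,1) S=151.0866 payoff=0.0000 vs cont=12.9754 → 12.9754 [wait]  ⇒ S*(1)=-
t_0: node(0,0) S=134.4800 payoff=11.8400 vs cont=20.7439 → 20.7439 [wait]  ⇒ S*(0)=-

price = 20.7439
boundary = - - 106.5420 94.8315 106.5420 94.8315 106.5420 119.6987
tree:
20.7439
29.1882 12.9754
39.7780 19.5016 6.9174
51.4885 28.3810 11.2920 2.8255
61.9119 39.7780 17.9027 5.1231 0.6621
71.1896 51.4885 27.3457 9.1219 1.3615 0.0000
79.4475 61.9119 39.7780 15.8520 2.7998 0.0000 0.0000
86.7978 71.1896 51.4885 26.6213 5.7575 0.0000 0.0000 0.0000
93.3401 79.4475 61.9119 39.7780 11.8400 0.0000 0.0000 0.0000 0.0000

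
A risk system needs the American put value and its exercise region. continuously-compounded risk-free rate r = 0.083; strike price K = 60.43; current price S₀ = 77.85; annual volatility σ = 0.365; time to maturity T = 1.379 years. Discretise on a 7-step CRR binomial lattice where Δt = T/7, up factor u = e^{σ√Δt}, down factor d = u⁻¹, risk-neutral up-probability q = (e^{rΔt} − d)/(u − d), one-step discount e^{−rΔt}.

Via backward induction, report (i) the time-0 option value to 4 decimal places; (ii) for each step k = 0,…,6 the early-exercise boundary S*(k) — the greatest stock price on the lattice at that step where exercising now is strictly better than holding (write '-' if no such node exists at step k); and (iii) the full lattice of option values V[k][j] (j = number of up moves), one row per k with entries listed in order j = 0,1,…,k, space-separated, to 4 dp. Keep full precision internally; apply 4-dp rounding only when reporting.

price = 3.2405
boundary = - - - - 40.7220 47.8835 40.7220
tree:
3.2405
5.3398 1.3302
8.5599 2.4215 0.3258
13.2639 4.3214 0.6761 0.0000
19.7080 7.5071 1.4033 0.0000 0.0000
25.7985 12.5465 2.9126 0.0000 0.0000 0.0000
30.9781 19.7080 6.0450 0.0000 0.0000 0.0000 0.0000
35.3830 25.7985 12.5465 0.0000 0.0000 0.0000 0.0000 0.0000

Δt=0.19700  u=1.17587  d=0.85044  q=0.51025  discount=0.98378
step 7 (expiry): payoffs max(K−S,0) = 35.3830 25.7985 12.5465 0.0000 0.0000 0.0000 0.0000 0.0000
step 6: (k=6,j=0): S=29.4519, (K−S)⁺=30.9781, hold=29.9980 ⇒ V=30.9781 exercise | (k=6,j=1): S=40.7220, (K−S)⁺=19.7080, hold=18.7280 ⇒ V=19.7080 exercise | (k=6,j=2): S=56.3046, (K−S)⁺=4.1254, hold=6.0450 ⇒ V=6.0450 continue | (k=6,j=3): S=77.8500, (K−S)⁺=0.0000, hold=0.0000 ⇒ V=0.0000 continue | (k=6,j=4): S=107.6400, (K−S)⁺=0.0000, hold=0.0000 ⇒ V=0.0000 continue | (k=6,j=5): S=148.8293, (K−S)⁺=0.0000, hold=0.0000 ⇒ V=0.0000 continue | (k=6,j=6): S=205.7802, (K−S)⁺=0.0000, hold=0.0000 ⇒ V=0.0000 continue  boundary S*=40.7220
step 5: (k=5,j=0): S=34.6315, (K−S)⁺=25.7985, hold=24.8185 ⇒ V=25.7985 exercise | (k=5,j=1): S=47.8835, (K−S)⁺=12.5465, hold=12.5300 ⇒ V=12.5465 exercise | (k=5,j=2): S=66.2066, (K−S)⁺=0.0000, hold=2.9126 ⇒ V=2.9126 continue | (k=5,j=3): S=91.5411, (K−S)⁺=0.0000, hold=0.0000 ⇒ V=0.0000 continue | (k=5,j=4): S=126.5701, (K−S)⁺=0.0000, hold=0.0000 ⇒ V=0.0000 continue | (k=5,j=5): S=175.0032, (K−S)⁺=0.0000, hold=0.0000 ⇒ V=0.0000 continue  boundary S*=47.8835
step 4: (k=4,j=0): S=40.7220, (K−S)⁺=19.7080, hold=18.7280 ⇒ V=19.7080 exercise | (k=4,j=1): S=56.3046, (K−S)⁺=4.1254, hold=7.5071 ⇒ V=7.5071 continue | (k=4,j=2): S=77.8500, (K−S)⁺=0.0000, hold=1.4033 ⇒ V=1.4033 continue | (k=4,j=3): S=107.6400, (K−S)⁺=0.0000, hold=0.0000 ⇒ V=0.0000 continue | (k=4,j=4): S=148.8293, (K−S)⁺=0.0000, hold=0.0000 ⇒ V=0.0000 continue  boundary S*=40.7220
step 3: (k=3,j=0): S=47.8835, (K−S)⁺=12.5465, hold=13.2639 ⇒ V=13.2639 continue | (k=3,j=1): S=66.2066, (K−S)⁺=0.0000, hold=4.3214 ⇒ V=4.3214 continue | (k=3,j=2): S=91.5411, (K−S)⁺=0.0000, hold=0.6761 ⇒ V=0.6761 continue | (k=3,j=3): S=126.5701, (K−S)⁺=0.0000, hold=0.0000 ⇒ V=0.0000 continue  boundary S*=-
step 2: (k=2,j=0): S=56.3046, (K−S)⁺=4.1254, hold=8.5599 ⇒ V=8.5599 continue | (k=2,j=1): S=77.8500, (K−S)⁺=0.0000, hold=2.4215 ⇒ V=2.4215 continue | (k=2,j=2): S=107.6400, (K−S)⁺=0.0000, hold=0.3258 ⇒ V=0.3258 continue  boundary S*=-
step 1: (k=1,j=0): S=66.2066, (K−S)⁺=0.0000, hold=5.3398 ⇒ V=5.3398 continue | (k=1,j=1): S=91.5411, (K−S)⁺=0.0000, hold=1.3302 ⇒ V=1.3302 continue  boundary S*=-
step 0: (k=0,j=0): S=77.8500, (K−S)⁺=0.0000, hold=3.2405 ⇒ V=3.2405 continue  boundary S*=-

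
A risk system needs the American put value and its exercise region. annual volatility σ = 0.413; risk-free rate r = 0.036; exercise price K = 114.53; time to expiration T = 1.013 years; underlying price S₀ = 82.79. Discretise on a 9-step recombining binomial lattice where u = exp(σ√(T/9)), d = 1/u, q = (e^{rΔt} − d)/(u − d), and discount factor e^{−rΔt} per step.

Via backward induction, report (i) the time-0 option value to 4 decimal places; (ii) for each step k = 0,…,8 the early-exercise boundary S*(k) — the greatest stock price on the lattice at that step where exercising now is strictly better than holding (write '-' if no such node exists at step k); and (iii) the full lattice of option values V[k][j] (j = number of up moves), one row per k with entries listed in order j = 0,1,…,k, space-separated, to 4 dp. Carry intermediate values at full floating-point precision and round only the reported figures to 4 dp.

price = 34.7486
boundary = - - 62.7520 54.6326 62.7520 72.0780 62.7520 72.0780 82.7900
tree:
34.7486
43.0121 26.0912
51.7780 33.8802 17.8745
59.8974 42.6047 24.7160 10.6147
66.9662 51.7780 33.0281 15.9211 4.9565
73.1203 59.8974 42.4520 23.0990 8.2802 1.3980
78.4782 66.9662 51.7780 32.1439 13.4967 2.6995 0.0000
83.1429 73.1203 59.8974 42.4520 21.2495 5.2127 0.0000 0.0000
87.2040 78.4782 66.9662 51.7780 31.7400 10.0655 0.0000 0.0000 0.0000
90.7397 83.1429 73.1203 59.8974 42.4520 19.4360 0.0000 0.0000 0.0000 0.0000

Δt=0.11256  u=1.14862  d=0.87061  q=0.48002  discount=0.99596
step 9 (expiry): payoffs max(K−S,0) = 90.7397 83.1429 73.1203 59.8974 42.4520 19.4360 0.0000 0.0000 0.0000 0.0000
step 8: (k=8,j=0): S=27.3260, (K−S)⁺=87.2040, hold=86.7409 ⇒ V=87.2040 exercise | (k=8,j=1): S=36.0518, (K−S)⁺=78.4782, hold=78.0151 ⇒ V=78.4782 exercise | (k=8,j=2): S=47.5638, (K−S)⁺=66.9662, hold=66.5030 ⇒ V=66.9662 exercise | (k=8,j=3): S=62.7520, (K−S)⁺=51.7780, hold=51.3149 ⇒ V=51.7780 exercise | (k=8,j=4): S=82.7900, (K−S)⁺=31.7400, hold=31.2769 ⇒ V=31.7400 exercise | (k=8,j=5): S=109.2266, (K−S)⁺=5.3034, hold=10.0655 ⇒ V=10.0655 continue | (k=8,j=6): S=144.1049, (K−S)⁺=0.0000, hold=0.0000 ⇒ V=0.0000 continue | (k=8,j=7): S=190.1207, (K−S)⁺=0.0000, hold=0.0000 ⇒ V=0.0000 continue | (k=8,j=8): S=250.8302, (K−S)⁺=0.0000, hold=0.0000 ⇒ V=0.0000 continue  boundary S*=82.7900
step 7: (k=7,j=0): S=31.3871, (K−S)⁺=83.1429, hold=82.6798 ⇒ V=83.1429 exercise | (k=7,j=1): S=41.4097, (K−S)⁺=73.1203, hold=72.6572 ⇒ V=73.1203 exercise | (k=7,j=2): S=54.6326, (K−S)⁺=59.8974, hold=59.4342 ⇒ V=59.8974 exercise | (k=7,j=3): S=72.0780, (K−S)⁺=42.4520, hold=41.9889 ⇒ V=42.4520 exercise | (k=7,j=4): S=95.0940, (K−S)⁺=19.4360, hold=21.2495 ⇒ V=21.2495 continue | (k=7,j=5): S=125.4595, (K−S)⁺=0.0000, hold=5.2127 ⇒ V=5.2127 continue | (k=7,j=6): S=165.5214, (K−S)⁺=0.0000, hold=0.0000 ⇒ V=0.0000 continue | (k=7,j=7): S=218.3758, (K−S)⁺=0.0000, hold=0.0000 ⇒ V=0.0000 continue  boundary S*=72.0780
step 6: (k=6,j=0): S=36.0518, (K−S)⁺=78.4782, hold=78.0151 ⇒ V=78.4782 exercise | (k=6,j=1): S=47.5638, (K−S)⁺=66.9662, hold=66.5030 ⇒ V=66.9662 exercise | (k=6,j=2): S=62.7520, (K−S)⁺=51.7780, hold=51.3149 ⇒ V=51.7780 exercise | (k=6,j=3): S=82.7900, (K−S)⁺=31.7400, hold=32.1439 ⇒ V=32.1439 continue | (k=6,j=4): S=109.2266, (K−S)⁺=5.3034, hold=13.4967 ⇒ V=13.4967 continue | (k=6,j=5): S=144.1049, (K−S)⁺=0.0000, hold=2.6995 ⇒ V=2.6995 continue | (k=6,j=6): S=190.1207, (K−S)⁺=0.0000, hold=0.0000 ⇒ V=0.0000 continue  boundary S*=62.7520
step 5: (k=5,j=0): S=41.4097, (K−S)⁺=73.1203, hold=72.6572 ⇒ V=73.1203 exercise | (k=5,j=1): S=54.6326, (K−S)⁺=59.8974, hold=59.4342 ⇒ V=59.8974 exercise | (k=5,j=2): S=72.0780, (K−S)⁺=42.4520, hold=42.1820 ⇒ V=42.4520 exercise | (k=5,j=3): S=95.0940, (K−S)⁺=19.4360, hold=23.0990 ⇒ V=23.0990 continue | (k=5,j=4): S=125.4595, (K−S)⁺=0.0000, hold=8.2802 ⇒ V=8.2802 continue | (k=5,j=5): S=165.5214, (K−S)⁺=0.0000, hold=1.3980 ⇒ V=1.3980 continue  boundary S*=72.0780
step 4: (k=4,j=0): S=47.5638, (K−S)⁺=66.9662, hold=66.5030 ⇒ V=66.9662 exercise | (k=4,j=1): S=62.7520, (K−S)⁺=51.7780, hold=51.3149 ⇒ V=51.7780 exercise | (k=4,j=2): S=82.7900, (K−S)⁺=31.7400, hold=33.0281 ⇒ V=33.0281 continue | (k=4,j=3): S=109.2266, (K−S)⁺=5.3034, hold=15.9211 ⇒ V=15.9211 continue | (k=4,j=4): S=144.1049, (K−S)⁺=0.0000, hold=4.9565 ⇒ V=4.9565 continue  boundary S*=62.7520
step 3: (k=3,j=0): S=54.6326, (K−S)⁺=59.8974, hold=59.4342 ⇒ V=59.8974 exercise | (k=3,j=1): S=72.0780, (K−S)⁺=42.4520, hold=42.6047 ⇒ V=42.6047 continue | (k=3,j=2): S=95.0940, (K−S)⁺=19.4360, hold=24.7160 ⇒ V=24.7160 continue | (k=3,j=3): S=125.4595, (K−S)⁺=0.0000, hold=10.6147 ⇒ V=10.6147 continue  boundary S*=54.6326
step 2: (k=2,j=0): S=62.7520, (K−S)⁺=51.7780, hold=51.3879 ⇒ V=51.7780 exercise | (k=2,j=1): S=82.7900, (K−S)⁺=31.7400, hold=33.8802 ⇒ V=33.8802 continue | (k=2,j=2): S=109.2266, (K−S)⁺=5.3034, hold=17.8745 ⇒ V=17.8745 continue  boundary S*=62.7520
step 1: (k=1,j=0): S=72.0780, (K−S)⁺=42.4520, hold=43.0121 ⇒ V=43.0121 continue | (k=1,j=1): S=95.0940, (K−S)⁺=19.4360, hold=26.0912 ⇒ V=26.0912 continue  boundary S*=-
step 0: (k=0,j=0): S=82.7900, (K−S)⁺=31.7400, hold=34.7486 ⇒ V=34.7486 continue  boundary S*=-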